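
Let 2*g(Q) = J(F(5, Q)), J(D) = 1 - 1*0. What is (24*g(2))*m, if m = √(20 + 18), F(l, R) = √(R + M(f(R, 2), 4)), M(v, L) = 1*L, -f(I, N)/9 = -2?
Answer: 12*√38 ≈ 73.973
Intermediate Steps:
f(I, N) = 18 (f(I, N) = -9*(-2) = 18)
M(v, L) = L
F(l, R) = √(4 + R) (F(l, R) = √(R + 4) = √(4 + R))
J(D) = 1 (J(D) = 1 + 0 = 1)
g(Q) = ½ (g(Q) = (½)*1 = ½)
m = √38 ≈ 6.1644
(24*g(2))*m = (24*(½))*√38 = 12*√38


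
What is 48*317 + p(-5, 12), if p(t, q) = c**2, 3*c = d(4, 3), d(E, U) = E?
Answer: 136960/9 ≈ 15218.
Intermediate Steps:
c = 4/3 (c = (1/3)*4 = 4/3 ≈ 1.3333)
p(t, q) = 16/9 (p(t, q) = (4/3)**2 = 16/9)
48*317 + p(-5, 12) = 48*317 + 16/9 = 15216 + 16/9 = 136960/9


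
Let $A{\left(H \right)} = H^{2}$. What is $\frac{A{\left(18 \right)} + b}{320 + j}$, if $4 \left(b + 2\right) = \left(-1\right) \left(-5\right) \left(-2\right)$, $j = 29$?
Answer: $\frac{639}{698} \approx 0.91547$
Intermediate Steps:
$b = - \frac{9}{2}$ ($b = -2 + \frac{\left(-1\right) \left(-5\right) \left(-2\right)}{4} = -2 + \frac{5 \left(-2\right)}{4} = -2 + \frac{1}{4} \left(-10\right) = -2 - \frac{5}{2} = - \frac{9}{2} \approx -4.5$)
$\frac{A{\left(18 \right)} + b}{320 + j} = \frac{18^{2} - \frac{9}{2}}{320 + 29} = \frac{324 - \frac{9}{2}}{349} = \frac{639}{2} \cdot \frac{1}{349} = \frac{639}{698}$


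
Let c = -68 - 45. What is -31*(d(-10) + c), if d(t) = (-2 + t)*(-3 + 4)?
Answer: 3875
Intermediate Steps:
d(t) = -2 + t (d(t) = (-2 + t)*1 = -2 + t)
c = -113
-31*(d(-10) + c) = -31*((-2 - 10) - 113) = -31*(-12 - 113) = -31*(-125) = 3875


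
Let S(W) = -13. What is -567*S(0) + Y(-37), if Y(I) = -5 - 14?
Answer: 7352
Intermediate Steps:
Y(I) = -19
-567*S(0) + Y(-37) = -567*(-13) - 19 = 7371 - 19 = 7352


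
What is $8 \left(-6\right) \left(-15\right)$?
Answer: $720$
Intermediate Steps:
$8 \left(-6\right) \left(-15\right) = \left(-48\right) \left(-15\right) = 720$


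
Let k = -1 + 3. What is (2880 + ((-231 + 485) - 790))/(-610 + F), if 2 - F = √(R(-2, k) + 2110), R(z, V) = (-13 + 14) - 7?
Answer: -178144/45945 + 586*√526/45945 ≈ -3.5848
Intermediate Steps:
k = 2
R(z, V) = -6 (R(z, V) = 1 - 7 = -6)
F = 2 - 2*√526 (F = 2 - √(-6 + 2110) = 2 - √2104 = 2 - 2*√526 ≈ -43.869)
(2880 + ((-231 + 485) - 790))/(-610 + F) = (2880 + ((-231 + 485) - 790))/(-610 + (2 - 2*√526)) = (2880 + (254 - 790))/(-608 - 2*√526) = (2880 - 536)/(-608 - 2*√526) = 2344/(-608 - 2*√526)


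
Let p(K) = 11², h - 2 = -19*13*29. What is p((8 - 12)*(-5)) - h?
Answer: 7282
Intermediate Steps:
h = -7161 (h = 2 - 19*13*29 = 2 - 247*29 = 2 - 7163 = -7161)
p(K) = 121
p((8 - 12)*(-5)) - h = 121 - 1*(-7161) = 121 + 7161 = 7282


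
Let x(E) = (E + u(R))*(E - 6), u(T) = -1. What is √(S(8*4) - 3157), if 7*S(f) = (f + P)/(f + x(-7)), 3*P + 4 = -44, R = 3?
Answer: I*√44706039/119 ≈ 56.187*I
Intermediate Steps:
x(E) = (-1 + E)*(-6 + E) (x(E) = (E - 1)*(E - 6) = (-1 + E)*(-6 + E))
P = -16 (P = -4/3 + (⅓)*(-44) = -4/3 - 44/3 = -16)
S(f) = (-16 + f)/(7*(104 + f)) (S(f) = ((f - 16)/(f + (6 + (-7)² - 7*(-7))))/7 = ((-16 + f)/(f + (6 + 49 + 49)))/7 = ((-16 + f)/(f + 104))/7 = ((-16 + f)/(104 + f))/7 = (-16 + f)/(7*(104 + f)))
√(S(8*4) - 3157) = √((-16 + 8*4)/(7*(104 + 8*4)) - 3157) = √((-16 + 32)/(7*(104 + 32)) - 3157) = √((⅐)*16/136 - 3157) = √((⅐)*(1/136)*16 - 3157) = √(2/119 - 3157) = √(-375681/119) = I*√44706039/119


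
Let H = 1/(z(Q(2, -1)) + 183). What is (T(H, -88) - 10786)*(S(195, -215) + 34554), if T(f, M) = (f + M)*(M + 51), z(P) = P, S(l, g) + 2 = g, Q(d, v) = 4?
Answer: -48351543539/187 ≈ -2.5856e+8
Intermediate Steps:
S(l, g) = -2 + g
H = 1/187 (H = 1/(4 + 183) = 1/187 ≈ 0.0053476)
T(f, M) = (51 + M)*(M + f) (T(f, M) = (M + f)*(51 + M) = (51 + M)*(M + f))
(T(H, -88) - 10786)*(S(195, -215) + 34554) = (((-88)² + 51*(-88) + 51*(1/187) - 88*1/187) - 10786)*((-2 - 215) + 34554) = ((7744 - 4488 + 3/11 - 8/17) - 10786)*(-217 + 34554) = (608835/187 - 10786)*34337 = -1408147/187*34337 = -48351543539/187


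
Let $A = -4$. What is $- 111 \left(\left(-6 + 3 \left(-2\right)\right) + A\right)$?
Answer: $1776$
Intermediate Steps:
$- 111 \left(\left(-6 + 3 \left(-2\right)\right) + A\right) = - 111 \left(\left(-6 + 3 \left(-2\right)\right) - 4\right) = - 111 \left(\left(-6 - 6\right) - 4\right) = - 111 \left(-12 - 4\right) = \left(-111\right) \left(-16\right) = 1776$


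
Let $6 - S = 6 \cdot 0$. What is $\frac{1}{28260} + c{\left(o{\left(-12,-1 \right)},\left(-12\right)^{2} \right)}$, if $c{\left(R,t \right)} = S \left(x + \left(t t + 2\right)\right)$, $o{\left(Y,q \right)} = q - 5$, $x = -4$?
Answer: $\frac{3515657041}{28260} \approx 1.244 \cdot 10^{5}$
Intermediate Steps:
$o{\left(Y,q \right)} = -5 + q$ ($o{\left(Y,q \right)} = q - 5 = -5 + q$)
$S = 6$ ($S = 6 - 6 \cdot 0 = 6 - 0 = 6 + 0 = 6$)
$c{\left(R,t \right)} = -12 + 6 t^{2}$ ($c{\left(R,t \right)} = 6 \left(-4 + \left(t t + 2\right)\right) = 6 \left(-4 + \left(t^{2} + 2\right)\right) = 6 \left(-4 + \left(2 + t^{2}\right)\right) = 6 \left(-2 + t^{2}\right) = -12 + 6 t^{2}$)
$\frac{1}{28260} + c{\left(o{\left(-12,-1 \right)},\left(-12\right)^{2} \right)} = \frac{1}{28260} - \left(12 - 6 \left(\left(-12\right)^{2}\right)^{2}\right) = \frac{1}{28260} - \left(12 - 6 \cdot 144^{2}\right) = \frac{1}{28260} + \left(-12 + 6 \cdot 20736\right) = \frac{1}{28260} + \left(-12 + 124416\right) = \frac{1}{28260} + 124404 = \frac{3515657041}{28260}$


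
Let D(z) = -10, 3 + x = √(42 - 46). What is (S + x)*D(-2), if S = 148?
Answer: -1450 - 20*I ≈ -1450.0 - 20.0*I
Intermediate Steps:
x = -3 + 2*I (x = -3 + √(42 - 46) = -3 + √(-4) = -3 + 2*I ≈ -3.0 + 2.0*I)
(S + x)*D(-2) = (148 + (-3 + 2*I))*(-10) = (145 + 2*I)*(-10) = -1450 - 20*I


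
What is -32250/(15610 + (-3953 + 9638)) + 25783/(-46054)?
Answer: -406858097/196143986 ≈ -2.0743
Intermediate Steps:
-32250/(15610 + (-3953 + 9638)) + 25783/(-46054) = -32250/(15610 + 5685) + 25783*(-1/46054) = -32250/21295 - 25783/46054 = -32250*1/21295 - 25783/46054 = -6450/4259 - 25783/46054 = -406858097/196143986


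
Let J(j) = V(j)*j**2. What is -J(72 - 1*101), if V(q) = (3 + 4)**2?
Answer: -41209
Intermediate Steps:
V(q) = 49 (V(q) = 7**2 = 49)
J(j) = 49*j**2
-J(72 - 1*101) = -49*(72 - 1*101)**2 = -49*(72 - 101)**2 = -49*(-29)**2 = -49*841 = -1*41209 = -41209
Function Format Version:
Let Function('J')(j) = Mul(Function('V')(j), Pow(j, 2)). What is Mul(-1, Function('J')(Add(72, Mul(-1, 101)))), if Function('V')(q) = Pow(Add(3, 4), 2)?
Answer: -41209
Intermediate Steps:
Function('V')(q) = 49 (Function('V')(q) = Pow(7, 2) = 49)
Function('J')(j) = Mul(49, Pow(j, 2))
Mul(-1, Function('J')(Add(72, Mul(-1, 101)))) = Mul(-1, Mul(49, Pow(Add(72, Mul(-1, 101)), 2))) = Mul(-1, Mul(49, Pow(Add(72, -101), 2))) = Mul(-1, Mul(49, Pow(-29, 2))) = Mul(-1, Mul(49, 841)) = Mul(-1, 41209) = -41209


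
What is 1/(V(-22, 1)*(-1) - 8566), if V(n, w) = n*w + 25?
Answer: -1/8569 ≈ -0.00011670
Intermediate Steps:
V(n, w) = 25 + n*w
1/(V(-22, 1)*(-1) - 8566) = 1/((25 - 22*1)*(-1) - 8566) = 1/((25 - 22)*(-1) - 8566) = 1/(3*(-1) - 8566) = 1/(-3 - 8566) = 1/(-8569) = -1/8569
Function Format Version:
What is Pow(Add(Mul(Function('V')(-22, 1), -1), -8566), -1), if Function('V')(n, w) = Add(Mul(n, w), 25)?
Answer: Rational(-1, 8569) ≈ -0.00011670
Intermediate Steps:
Function('V')(n, w) = Add(25, Mul(n, w))
Pow(Add(Mul(Function('V')(-22, 1), -1), -8566), -1) = Pow(Add(Mul(Add(25, Mul(-22, 1)), -1), -8566), -1) = Pow(Add(Mul(Add(25, -22), -1), -8566), -1) = Pow(Add(Mul(3, -1), -8566), -1) = Pow(Add(-3, -8566), -1) = Pow(-8569, -1) = Rational(-1, 8569)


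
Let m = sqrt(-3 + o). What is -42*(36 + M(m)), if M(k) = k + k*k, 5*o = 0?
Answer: -1386 - 42*I*sqrt(3) ≈ -1386.0 - 72.746*I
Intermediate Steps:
o = 0 (o = (1/5)*0 = 0)
m = I*sqrt(3) (m = sqrt(-3 + 0) = sqrt(-3) = I*sqrt(3) ≈ 1.732*I)
M(k) = k + k**2
-42*(36 + M(m)) = -42*(36 + (I*sqrt(3))*(1 + I*sqrt(3))) = -42*(36 + I*sqrt(3)*(1 + I*sqrt(3))) = -1512 - 42*I*sqrt(3)*(1 + I*sqrt(3))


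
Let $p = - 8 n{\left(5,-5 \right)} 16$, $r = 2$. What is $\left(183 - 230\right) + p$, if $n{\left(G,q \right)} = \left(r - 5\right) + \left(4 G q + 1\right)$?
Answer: $13009$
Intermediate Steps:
$n{\left(G,q \right)} = -2 + 4 G q$ ($n{\left(G,q \right)} = \left(2 - 5\right) + \left(4 G q + 1\right) = -3 + \left(4 G q + 1\right) = -3 + \left(1 + 4 G q\right) = -2 + 4 G q$)
$p = 13056$ ($p = - 8 \left(-2 + 4 \cdot 5 \left(-5\right)\right) 16 = - 8 \left(-2 - 100\right) 16 = \left(-8\right) \left(-102\right) 16 = 816 \cdot 16 = 13056$)
$\left(183 - 230\right) + p = \left(183 - 230\right) + 13056 = -47 + 13056 = 13009$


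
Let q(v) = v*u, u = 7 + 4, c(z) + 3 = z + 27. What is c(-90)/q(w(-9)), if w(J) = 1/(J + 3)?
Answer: 36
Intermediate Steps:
c(z) = 24 + z (c(z) = -3 + (z + 27) = -3 + (27 + z) = 24 + z)
w(J) = 1/(3 + J)
u = 11
q(v) = 11*v (q(v) = v*11 = 11*v)
c(-90)/q(w(-9)) = (24 - 90)/((11/(3 - 9))) = -66/(11/(-6)) = -66/(11*(-⅙)) = -66/(-11/6) = -66*(-6/11) = 36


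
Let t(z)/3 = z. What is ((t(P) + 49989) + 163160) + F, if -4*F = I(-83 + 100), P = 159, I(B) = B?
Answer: 854487/4 ≈ 2.1362e+5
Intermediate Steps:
t(z) = 3*z
F = -17/4 (F = -(-83 + 100)/4 = -1/4*17 = -17/4 ≈ -4.2500)
((t(P) + 49989) + 163160) + F = ((3*159 + 49989) + 163160) - 17/4 = ((477 + 49989) + 163160) - 17/4 = (50466 + 163160) - 17/4 = 213626 - 17/4 = 854487/4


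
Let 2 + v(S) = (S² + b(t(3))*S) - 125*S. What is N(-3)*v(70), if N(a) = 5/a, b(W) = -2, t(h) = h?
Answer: 19960/3 ≈ 6653.3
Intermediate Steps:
v(S) = -2 + S² - 127*S (v(S) = -2 + ((S² - 2*S) - 125*S) = -2 + (S² - 127*S) = -2 + S² - 127*S)
N(-3)*v(70) = (5/(-3))*(-2 + 70² - 127*70) = (5*(-⅓))*(-2 + 4900 - 8890) = -5/3*(-3992) = 19960/3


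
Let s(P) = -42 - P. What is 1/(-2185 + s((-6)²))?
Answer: -1/2263 ≈ -0.00044189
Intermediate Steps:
1/(-2185 + s((-6)²)) = 1/(-2185 + (-42 - 1*(-6)²)) = 1/(-2185 + (-42 - 1*36)) = 1/(-2185 + (-42 - 36)) = 1/(-2185 - 78) = 1/(-2263) = -1/2263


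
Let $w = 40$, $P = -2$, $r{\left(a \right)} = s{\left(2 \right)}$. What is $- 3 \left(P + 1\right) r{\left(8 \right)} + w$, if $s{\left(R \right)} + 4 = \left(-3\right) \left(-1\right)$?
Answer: $37$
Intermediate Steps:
$s{\left(R \right)} = -1$ ($s{\left(R \right)} = -4 - -3 = -4 + 3 = -1$)
$r{\left(a \right)} = -1$
$- 3 \left(P + 1\right) r{\left(8 \right)} + w = - 3 \left(-2 + 1\right) \left(-1\right) + 40 = \left(-3\right) \left(-1\right) \left(-1\right) + 40 = 3 \left(-1\right) + 40 = -3 + 40 = 37$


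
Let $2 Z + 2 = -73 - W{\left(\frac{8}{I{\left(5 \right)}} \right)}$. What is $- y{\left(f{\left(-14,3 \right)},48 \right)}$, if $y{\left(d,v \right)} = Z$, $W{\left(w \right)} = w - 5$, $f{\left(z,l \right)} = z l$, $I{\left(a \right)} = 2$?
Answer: $37$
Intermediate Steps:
$f{\left(z,l \right)} = l z$
$W{\left(w \right)} = -5 + w$ ($W{\left(w \right)} = w - 5 = -5 + w$)
$Z = -37$ ($Z = -1 + \frac{-73 - \left(-5 + \frac{8}{2}\right)}{2} = -1 + \frac{-73 - \left(-5 + 8 \cdot \frac{1}{2}\right)}{2} = -1 + \frac{-73 - \left(-5 + 4\right)}{2} = -1 + \frac{-73 - -1}{2} = -1 + \frac{-73 + 1}{2} = -1 + \frac{1}{2} \left(-72\right) = -1 - 36 = -37$)
$y{\left(d,v \right)} = -37$
$- y{\left(f{\left(-14,3 \right)},48 \right)} = \left(-1\right) \left(-37\right) = 37$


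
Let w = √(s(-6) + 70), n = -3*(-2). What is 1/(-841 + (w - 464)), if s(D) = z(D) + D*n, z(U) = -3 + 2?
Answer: -435/567664 - √33/1702992 ≈ -0.00076967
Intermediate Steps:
n = 6
z(U) = -1
s(D) = -1 + 6*D (s(D) = -1 + D*6 = -1 + 6*D)
w = √33 (w = √((-1 + 6*(-6)) + 70) = √((-1 - 36) + 70) = √(-37 + 70) = √33 ≈ 5.7446)
1/(-841 + (w - 464)) = 1/(-841 + (√33 - 464)) = 1/(-841 + (-464 + √33)) = 1/(-1305 + √33)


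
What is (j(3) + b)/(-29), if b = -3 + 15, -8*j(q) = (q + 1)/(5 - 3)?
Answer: -47/116 ≈ -0.40517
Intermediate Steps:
j(q) = -1/16 - q/16 (j(q) = -(q + 1)/(8*(5 - 3)) = -(1 + q)/(8*2) = -(½ + q/2)/8 = -1/16 - q/16)
b = 12
(j(3) + b)/(-29) = ((-1/16 - 1/16*3) + 12)/(-29) = -((-1/16 - 3/16) + 12)/29 = -(-¼ + 12)/29 = -1/29*47/4 = -47/116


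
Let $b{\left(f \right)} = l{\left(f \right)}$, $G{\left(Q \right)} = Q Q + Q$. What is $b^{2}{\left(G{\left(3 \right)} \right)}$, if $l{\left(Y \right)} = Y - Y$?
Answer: $0$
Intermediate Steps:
$G{\left(Q \right)} = Q + Q^{2}$ ($G{\left(Q \right)} = Q^{2} + Q = Q + Q^{2}$)
$l{\left(Y \right)} = 0$
$b{\left(f \right)} = 0$
$b^{2}{\left(G{\left(3 \right)} \right)} = 0^{2} = 0$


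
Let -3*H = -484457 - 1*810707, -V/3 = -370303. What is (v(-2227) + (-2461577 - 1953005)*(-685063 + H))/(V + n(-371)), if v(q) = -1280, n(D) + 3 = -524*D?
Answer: 335519268071/391593 ≈ 8.5681e+5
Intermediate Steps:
V = 1110909 (V = -3*(-370303) = 1110909)
H = 1295164/3 (H = -(-484457 - 1*810707)/3 = -(-484457 - 810707)/3 = -⅓*(-1295164) = 1295164/3 ≈ 4.3172e+5)
n(D) = -3 - 524*D
(v(-2227) + (-2461577 - 1953005)*(-685063 + H))/(V + n(-371)) = (-1280 + (-2461577 - 1953005)*(-685063 + 1295164/3))/(1110909 + (-3 - 524*(-371))) = (-1280 - 4414582*(-760025/3))/(1110909 + (-3 + 194404)) = (-1280 + 3355192684550/3)/(1110909 + 194401) = (3355192680710/3)/1305310 = (3355192680710/3)*(1/1305310) = 335519268071/391593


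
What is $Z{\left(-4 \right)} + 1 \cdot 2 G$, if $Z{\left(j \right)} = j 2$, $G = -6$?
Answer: $-20$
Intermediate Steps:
$Z{\left(j \right)} = 2 j$
$Z{\left(-4 \right)} + 1 \cdot 2 G = 2 \left(-4\right) + 1 \cdot 2 \left(-6\right) = -8 + 2 \left(-6\right) = -8 - 12 = -20$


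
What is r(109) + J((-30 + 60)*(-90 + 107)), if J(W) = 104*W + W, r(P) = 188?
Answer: 53738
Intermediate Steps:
J(W) = 105*W
r(109) + J((-30 + 60)*(-90 + 107)) = 188 + 105*((-30 + 60)*(-90 + 107)) = 188 + 105*(30*17) = 188 + 105*510 = 188 + 53550 = 53738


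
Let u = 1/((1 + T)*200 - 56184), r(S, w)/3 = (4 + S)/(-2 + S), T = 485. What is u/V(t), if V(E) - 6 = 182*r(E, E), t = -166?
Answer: 1/21841020 ≈ 4.5785e-8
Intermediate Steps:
r(S, w) = 3*(4 + S)/(-2 + S) (r(S, w) = 3*((4 + S)/(-2 + S)) = 3*(4 + S)/(-2 + S))
V(E) = 6 + 546*(4 + E)/(-2 + E) (V(E) = 6 + 182*(3*(4 + E)/(-2 + E)) = 6 + 546*(4 + E)/(-2 + E))
u = 1/41016 (u = 1/((1 + 485)*200 - 56184) = 1/(486*200 - 56184) = 1/(97200 - 56184) = 1/41016 ≈ 2.4381e-5)
u/V(t) = 1/(41016*((12*(181 + 46*(-166))/(-2 - 166)))) = 1/(41016*((12*(181 - 7636)/(-168)))) = 1/(41016*((12*(-1/168)*(-7455)))) = 1/(41016*(1065/2)) = (1/41016)*(2/1065) = 1/21841020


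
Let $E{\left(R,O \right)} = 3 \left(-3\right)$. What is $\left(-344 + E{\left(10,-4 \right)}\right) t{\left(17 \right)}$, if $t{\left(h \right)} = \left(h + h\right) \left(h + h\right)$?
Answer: $-408068$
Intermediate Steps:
$t{\left(h \right)} = 4 h^{2}$ ($t{\left(h \right)} = 2 h 2 h = 4 h^{2}$)
$E{\left(R,O \right)} = -9$
$\left(-344 + E{\left(10,-4 \right)}\right) t{\left(17 \right)} = \left(-344 - 9\right) 4 \cdot 17^{2} = - 353 \cdot 4 \cdot 289 = \left(-353\right) 1156 = -408068$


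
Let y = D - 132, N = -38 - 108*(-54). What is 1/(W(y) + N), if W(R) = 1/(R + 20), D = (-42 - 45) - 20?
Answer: 219/1268885 ≈ 0.00017259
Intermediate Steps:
D = -107 (D = -87 - 20 = -107)
N = 5794 (N = -38 + 5832 = 5794)
y = -239 (y = -107 - 132 = -239)
W(R) = 1/(20 + R)
1/(W(y) + N) = 1/(1/(20 - 239) + 5794) = 1/(1/(-219) + 5794) = 1/(-1/219 + 5794) = 1/(1268885/219) = 219/1268885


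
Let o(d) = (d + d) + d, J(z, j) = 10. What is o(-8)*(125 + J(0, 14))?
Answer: -3240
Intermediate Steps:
o(d) = 3*d (o(d) = 2*d + d = 3*d)
o(-8)*(125 + J(0, 14)) = (3*(-8))*(125 + 10) = -24*135 = -3240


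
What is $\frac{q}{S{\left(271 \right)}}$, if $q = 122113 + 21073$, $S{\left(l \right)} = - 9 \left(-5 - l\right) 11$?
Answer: $\frac{71593}{13662} \approx 5.2403$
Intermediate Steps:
$S{\left(l \right)} = 495 + 99 l$ ($S{\left(l \right)} = \left(45 + 9 l\right) 11 = 495 + 99 l$)
$q = 143186$
$\frac{q}{S{\left(271 \right)}} = \frac{143186}{495 + 99 \cdot 271} = \frac{143186}{495 + 26829} = \frac{143186}{27324} = 143186 \cdot \frac{1}{27324} = \frac{71593}{13662}$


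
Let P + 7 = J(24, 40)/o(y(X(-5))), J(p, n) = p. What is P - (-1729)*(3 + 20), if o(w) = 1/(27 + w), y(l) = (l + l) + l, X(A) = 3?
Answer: 40624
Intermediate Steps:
y(l) = 3*l (y(l) = 2*l + l = 3*l)
P = 857 (P = -7 + 24/(1/(27 + 3*3)) = -7 + 24/(1/(27 + 9)) = -7 + 24/(1/36) = -7 + 24*36 = -7 + 864 = 857)
P - (-1729)*(3 + 20) = 857 - (-1729)*(3 + 20) = 857 - (-1729)*23 = 857 - 247*(-161) = 857 + 39767 = 40624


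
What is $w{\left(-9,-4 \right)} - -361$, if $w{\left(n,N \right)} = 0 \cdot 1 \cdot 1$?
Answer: $361$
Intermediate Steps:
$w{\left(n,N \right)} = 0$ ($w{\left(n,N \right)} = 0 \cdot 1 = 0$)
$w{\left(-9,-4 \right)} - -361 = 0 - -361 = 0 + 361 = 361$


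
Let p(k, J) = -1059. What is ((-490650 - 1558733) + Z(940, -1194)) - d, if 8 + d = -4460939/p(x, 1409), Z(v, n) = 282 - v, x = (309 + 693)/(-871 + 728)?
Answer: -2175445886/1059 ≈ -2.0542e+6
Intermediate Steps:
x = -1002/143 (x = 1002/(-143) = 1002*(-1/143) = -1002/143 ≈ -7.0070)
d = 4452467/1059 (d = -8 - 4460939/(-1059) = -8 - 4460939*(-1/1059) = -8 + 4460939/1059 = 4452467/1059 ≈ 4204.4)
((-490650 - 1558733) + Z(940, -1194)) - d = ((-490650 - 1558733) + (282 - 1*940)) - 1*4452467/1059 = (-2049383 + (282 - 940)) - 4452467/1059 = (-2049383 - 658) - 4452467/1059 = -2050041 - 4452467/1059 = -2175445886/1059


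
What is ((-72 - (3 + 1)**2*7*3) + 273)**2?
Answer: 18225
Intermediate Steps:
((-72 - (3 + 1)**2*7*3) + 273)**2 = ((-72 - 4**2*7*3) + 273)**2 = ((-72 - 16*7*3) + 273)**2 = ((-72 - 112*3) + 273)**2 = ((-72 - 1*336) + 273)**2 = ((-72 - 336) + 273)**2 = (-408 + 273)**2 = (-135)**2 = 18225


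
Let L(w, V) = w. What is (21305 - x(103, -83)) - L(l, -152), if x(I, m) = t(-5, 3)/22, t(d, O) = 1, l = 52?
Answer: 467565/22 ≈ 21253.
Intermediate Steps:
x(I, m) = 1/22
(21305 - x(103, -83)) - L(l, -152) = (21305 - 1*1/22) - 1*52 = (21305 - 1/22) - 52 = 468709/22 - 52 = 467565/22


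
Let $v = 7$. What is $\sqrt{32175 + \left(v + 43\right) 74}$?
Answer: $5 \sqrt{1435} \approx 189.41$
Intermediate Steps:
$\sqrt{32175 + \left(v + 43\right) 74} = \sqrt{32175 + \left(7 + 43\right) 74} = \sqrt{32175 + 50 \cdot 74} = \sqrt{32175 + 3700} = \sqrt{35875} = 5 \sqrt{1435}$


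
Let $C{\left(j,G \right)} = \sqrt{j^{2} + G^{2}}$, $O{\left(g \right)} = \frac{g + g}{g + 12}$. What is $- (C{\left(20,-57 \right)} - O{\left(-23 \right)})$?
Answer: $\frac{46}{11} - \sqrt{3649} \approx -56.225$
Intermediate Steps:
$O{\left(g \right)} = \frac{2 g}{12 + g}$
$C{\left(j,G \right)} = \sqrt{G^{2} + j^{2}}$
$- (C{\left(20,-57 \right)} - O{\left(-23 \right)}) = - (\sqrt{\left(-57\right)^{2} + 20^{2}} - 2 \left(-23\right) \frac{1}{12 - 23}) = - (\sqrt{3249 + 400} - 2 \left(-23\right) \frac{1}{-11}) = - (\sqrt{3649} - 2 \left(-23\right) \left(- \frac{1}{11}\right)) = - (\sqrt{3649} - \frac{46}{11}) = - (- \frac{46}{11} + \sqrt{3649}) = \frac{46}{11} - \sqrt{3649}$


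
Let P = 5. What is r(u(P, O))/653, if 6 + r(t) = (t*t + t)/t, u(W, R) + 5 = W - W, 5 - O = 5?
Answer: -10/653 ≈ -0.015314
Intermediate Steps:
O = 0 (O = 5 - 1*5 = 5 - 5 = 0)
u(W, R) = -5 (u(W, R) = -5 + (W - W) = -5 + 0 = -5)
r(t) = -6 + (t + t²)/t (r(t) = -6 + (t*t + t)/t = -6 + (t² + t)/t = -6 + (t + t²)/t)
r(u(P, O))/653 = (-5 - 5)/653 = -10*1/653 = -10/653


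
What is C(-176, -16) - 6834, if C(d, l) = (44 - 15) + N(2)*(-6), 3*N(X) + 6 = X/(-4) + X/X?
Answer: -6794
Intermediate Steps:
N(X) = -5/3 - X/12 (N(X) = -2 + (X/(-4) + X/X)/3 = -2 + (X*(-¼) + 1)/3 = -2 + (-X/4 + 1)/3 = -2 + (1 - X/4)/3 = -2 + (⅓ - X/12) = -5/3 - X/12)
C(d, l) = 40 (C(d, l) = (44 - 15) + (-5/3 - 1/12*2)*(-6) = 29 + (-5/3 - ⅙)*(-6) = 29 - 11/6*(-6) = 29 + 11 = 40)
C(-176, -16) - 6834 = 40 - 6834 = -6794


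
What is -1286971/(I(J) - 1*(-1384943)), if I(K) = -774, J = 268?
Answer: -1286971/1384169 ≈ -0.92978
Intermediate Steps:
-1286971/(I(J) - 1*(-1384943)) = -1286971/(-774 - 1*(-1384943)) = -1286971/(-774 + 1384943) = -1286971/1384169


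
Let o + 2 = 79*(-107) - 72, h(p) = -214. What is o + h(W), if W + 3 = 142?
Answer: -8741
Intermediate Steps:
W = 139 (W = -3 + 142 = 139)
o = -8527 (o = -2 + (79*(-107) - 72) = -2 + (-8453 - 72) = -2 - 8525 = -8527)
o + h(W) = -8527 - 214 = -8741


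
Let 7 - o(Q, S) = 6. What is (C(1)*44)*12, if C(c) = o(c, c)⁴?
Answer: 528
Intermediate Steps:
o(Q, S) = 1 (o(Q, S) = 7 - 1*6 = 7 - 6 = 1)
C(c) = 1 (C(c) = 1⁴ = 1)
(C(1)*44)*12 = (1*44)*12 = 44*12 = 528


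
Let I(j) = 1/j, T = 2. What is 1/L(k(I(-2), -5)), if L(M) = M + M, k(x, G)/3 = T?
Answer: 1/12 ≈ 0.083333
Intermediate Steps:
I(j) = 1/j
k(x, G) = 6 (k(x, G) = 3*2 = 6)
L(M) = 2*M
1/L(k(I(-2), -5)) = 1/(2*6) = 1/12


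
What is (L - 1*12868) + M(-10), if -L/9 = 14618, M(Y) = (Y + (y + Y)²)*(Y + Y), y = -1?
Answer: -146650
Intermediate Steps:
M(Y) = 2*Y*(Y + (-1 + Y)²) (M(Y) = (Y + (-1 + Y)²)*(Y + Y) = (Y + (-1 + Y)²)*(2*Y) = 2*Y*(Y + (-1 + Y)²))
L = -131562 (L = -9*14618 = -131562)
(L - 1*12868) + M(-10) = (-131562 - 1*12868) + 2*(-10)*(-10 + (-1 - 10)²) = (-131562 - 12868) + 2*(-10)*(-10 + (-11)²) = -144430 + 2*(-10)*(-10 + 121) = -144430 + 2*(-10)*111 = -144430 - 2220 = -146650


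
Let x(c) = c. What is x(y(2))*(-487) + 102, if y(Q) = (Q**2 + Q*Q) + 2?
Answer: -4768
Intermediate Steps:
y(Q) = 2 + 2*Q**2 (y(Q) = (Q**2 + Q**2) + 2 = 2*Q**2 + 2 = 2 + 2*Q**2)
x(y(2))*(-487) + 102 = (2 + 2*2**2)*(-487) + 102 = (2 + 2*4)*(-487) + 102 = (2 + 8)*(-487) + 102 = 10*(-487) + 102 = -4870 + 102 = -4768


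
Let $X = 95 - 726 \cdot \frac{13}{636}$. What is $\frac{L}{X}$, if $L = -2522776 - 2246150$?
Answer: $- \frac{505506156}{8497} \approx -59492.0$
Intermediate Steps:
$L = -4768926$
$X = \frac{8497}{106}$ ($X = 95 - 726 \cdot 13 \cdot \frac{1}{636} = 95 - \frac{1573}{106} = \frac{8497}{106} \approx 80.16$)
$\frac{L}{X} = - \frac{4768926}{\frac{8497}{106}} = \left(-4768926\right) \frac{106}{8497} = - \frac{505506156}{8497}$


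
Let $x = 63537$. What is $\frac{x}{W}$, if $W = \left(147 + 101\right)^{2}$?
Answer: $\frac{63537}{61504} \approx 1.0331$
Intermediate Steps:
$W = 61504$ ($W = 248^{2} = 61504$)
$\frac{x}{W} = \frac{63537}{61504}$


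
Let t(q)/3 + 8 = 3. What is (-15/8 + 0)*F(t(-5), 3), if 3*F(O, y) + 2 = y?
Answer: -5/8 ≈ -0.62500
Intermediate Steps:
t(q) = -15 (t(q) = -24 + 3*3 = -24 + 9 = -15)
F(O, y) = -2/3 + y/3
(-15/8 + 0)*F(t(-5), 3) = (-15/8 + 0)*(-2/3 + (1/3)*3) = (-15*1/8 + 0)*(-2/3 + 1) = (-15/8 + 0)*(1/3) = -15/8*1/3 = -5/8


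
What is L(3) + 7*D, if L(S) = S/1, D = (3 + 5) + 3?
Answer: 80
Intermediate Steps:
D = 11 (D = 8 + 3 = 11)
L(S) = S (L(S) = S*1 = S)
L(3) + 7*D = 3 + 7*11 = 3 + 77 = 80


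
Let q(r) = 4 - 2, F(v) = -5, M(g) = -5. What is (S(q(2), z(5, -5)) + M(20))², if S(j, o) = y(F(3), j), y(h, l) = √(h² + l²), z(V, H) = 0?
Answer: (5 - √29)² ≈ 0.14835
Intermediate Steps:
q(r) = 2
S(j, o) = √(25 + j²) (S(j, o) = √((-5)² + j²) = √(25 + j²))
(S(q(2), z(5, -5)) + M(20))² = (√(25 + 2²) - 5)² = (√(25 + 4) - 5)² = (√29 - 5)² = (-5 + √29)²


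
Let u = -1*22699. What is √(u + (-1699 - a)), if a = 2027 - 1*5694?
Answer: I*√20731 ≈ 143.98*I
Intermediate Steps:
a = -3667 (a = 2027 - 5694 = -3667)
u = -22699
√(u + (-1699 - a)) = √(-22699 + (-1699 - 1*(-3667))) = √(-22699 + (-1699 + 3667)) = √(-22699 + 1968) = √(-20731) = I*√20731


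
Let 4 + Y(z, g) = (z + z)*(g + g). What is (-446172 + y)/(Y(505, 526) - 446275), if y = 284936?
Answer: -161236/616241 ≈ -0.26164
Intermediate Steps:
Y(z, g) = -4 + 4*g*z (Y(z, g) = -4 + (z + z)*(g + g) = -4 + (2*z)*(2*g) = -4 + 4*g*z)
(-446172 + y)/(Y(505, 526) - 446275) = (-446172 + 284936)/((-4 + 4*526*505) - 446275) = -161236/((-4 + 1062520) - 446275) = -161236/(1062516 - 446275) = -161236/616241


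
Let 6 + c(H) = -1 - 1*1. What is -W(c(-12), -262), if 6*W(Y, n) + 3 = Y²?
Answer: -61/6 ≈ -10.167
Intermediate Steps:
c(H) = -8 (c(H) = -6 + (-1 - 1*1) = -6 + (-1 - 1) = -6 - 2 = -8)
W(Y, n) = -½ + Y²/6
-W(c(-12), -262) = -(-½ + (⅙)*(-8)²) = -(-½ + (⅙)*64) = -(-½ + 32/3) = -1*61/6 = -61/6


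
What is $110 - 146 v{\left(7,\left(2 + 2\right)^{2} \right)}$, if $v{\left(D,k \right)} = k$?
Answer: $-2226$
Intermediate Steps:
$110 - 146 v{\left(7,\left(2 + 2\right)^{2} \right)} = 110 - 146 \left(2 + 2\right)^{2} = 110 - 146 \cdot 4^{2} = 110 - 2336 = -2226$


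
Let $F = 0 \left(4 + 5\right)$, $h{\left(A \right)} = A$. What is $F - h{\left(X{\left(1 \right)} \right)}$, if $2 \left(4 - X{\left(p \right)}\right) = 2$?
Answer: $-3$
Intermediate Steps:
$X{\left(p \right)} = 3$ ($X{\left(p \right)} = 4 - 1 = 3$)
$F = 0$ ($F = 0 \cdot 9 = 0$)
$F - h{\left(X{\left(1 \right)} \right)} = 0 - 3 = -3$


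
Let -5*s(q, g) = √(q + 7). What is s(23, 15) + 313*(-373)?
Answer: -116749 - √30/5 ≈ -1.1675e+5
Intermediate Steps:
s(q, g) = -√(7 + q)/5 (s(q, g) = -√(q + 7)/5 = -√(7 + q)/5)
s(23, 15) + 313*(-373) = -√(7 + 23)/5 + 313*(-373) = -√30/5 - 116749 = -116749 - √30/5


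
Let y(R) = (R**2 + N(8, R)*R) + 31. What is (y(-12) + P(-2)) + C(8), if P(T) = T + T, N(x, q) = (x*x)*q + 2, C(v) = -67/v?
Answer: 74837/8 ≈ 9354.6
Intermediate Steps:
N(x, q) = 2 + q*x**2 (N(x, q) = x**2*q + 2 = q*x**2 + 2 = 2 + q*x**2)
P(T) = 2*T
y(R) = 31 + R**2 + R*(2 + 64*R) (y(R) = (R**2 + (2 + R*8**2)*R) + 31 = (R**2 + (2 + R*64)*R) + 31 = (R**2 + (2 + 64*R)*R) + 31 = (R**2 + R*(2 + 64*R)) + 31 = 31 + R**2 + R*(2 + 64*R))
(y(-12) + P(-2)) + C(8) = ((31 + 2*(-12) + 65*(-12)**2) + 2*(-2)) - 67/8 = ((31 - 24 + 65*144) - 4) - 67*1/8 = ((31 - 24 + 9360) - 4) - 67/8 = (9367 - 4) - 67/8 = 9363 - 67/8 = 74837/8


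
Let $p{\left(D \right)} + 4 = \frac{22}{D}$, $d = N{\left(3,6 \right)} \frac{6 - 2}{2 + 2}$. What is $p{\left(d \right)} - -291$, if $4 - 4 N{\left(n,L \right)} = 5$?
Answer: $199$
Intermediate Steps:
$N{\left(n,L \right)} = - \frac{1}{4}$ ($N{\left(n,L \right)} = 1 - \frac{5}{4} = - \frac{1}{4}$)
$d = - \frac{1}{4}$ ($d = - \frac{\left(6 - 2\right) \frac{1}{2 + 2}}{4} = - \frac{4 \cdot \frac{1}{4}}{4} = \left(- \frac{1}{4}\right) 1 = - \frac{1}{4} \approx -0.25$)
$p{\left(D \right)} = -4 + \frac{22}{D}$
$p{\left(d \right)} - -291 = \left(-4 + \frac{22}{- \frac{1}{4}}\right) - -291 = \left(-4 + 22 \left(-4\right)\right) + 291 = \left(-4 - 88\right) + 291 = -92 + 291 = 199$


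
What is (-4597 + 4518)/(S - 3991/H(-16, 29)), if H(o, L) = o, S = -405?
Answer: 1264/2489 ≈ 0.50783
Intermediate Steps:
(-4597 + 4518)/(S - 3991/H(-16, 29)) = (-4597 + 4518)/(-405 - 3991/(-16)) = -79/(-405 - 3991*(-1/16)) = -79/(-405 + 3991/16) = -79/(-2489/16) = -79*(-16/2489) = 1264/2489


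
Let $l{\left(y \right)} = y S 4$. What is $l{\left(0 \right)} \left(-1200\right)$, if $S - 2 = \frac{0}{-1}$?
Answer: $0$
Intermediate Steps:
$S = 2$ ($S = 2 + \frac{0}{-1} = 2 + 0 \left(-1\right) = 2 + 0 = 2$)
$l{\left(y \right)} = 8 y$ ($l{\left(y \right)} = y 2 \cdot 4 = 2 y 4 = 8 y$)
$l{\left(0 \right)} \left(-1200\right) = 8 \cdot 0 \left(-1200\right) = 0 \left(-1200\right) = 0$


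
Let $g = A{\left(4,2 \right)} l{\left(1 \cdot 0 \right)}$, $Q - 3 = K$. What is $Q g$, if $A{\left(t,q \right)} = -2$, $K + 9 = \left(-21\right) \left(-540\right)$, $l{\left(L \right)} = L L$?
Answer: $0$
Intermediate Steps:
$l{\left(L \right)} = L^{2}$
$K = 11331$ ($K = -9 - -11340 = -9 + 11340 = 11331$)
$Q = 11334$ ($Q = 3 + 11331 = 11334$)
$g = 0$ ($g = - 2 \left(1 \cdot 0\right)^{2} = - 2 \cdot 0^{2} = \left(-2\right) 0 = 0$)
$Q g = 11334 \cdot 0 = 0$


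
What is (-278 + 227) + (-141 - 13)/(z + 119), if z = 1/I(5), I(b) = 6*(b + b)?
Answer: -373431/7141 ≈ -52.294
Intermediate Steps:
I(b) = 12*b (I(b) = 6*(2*b) = 12*b)
z = 1/60 (z = 1/(12*5) = 1/60 ≈ 0.016667)
(-278 + 227) + (-141 - 13)/(z + 119) = (-278 + 227) + (-141 - 13)/(1/60 + 119) = -51 - 154/7141/60 = -51 - 154*60/7141 = -51 - 9240/7141 = -373431/7141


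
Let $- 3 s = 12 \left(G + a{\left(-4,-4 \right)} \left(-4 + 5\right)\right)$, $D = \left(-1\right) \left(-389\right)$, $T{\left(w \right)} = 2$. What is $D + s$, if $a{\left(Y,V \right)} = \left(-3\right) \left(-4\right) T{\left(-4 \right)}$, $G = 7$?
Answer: $265$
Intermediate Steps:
$a{\left(Y,V \right)} = 24$ ($a{\left(Y,V \right)} = \left(-3\right) \left(-4\right) 2 = 12 \cdot 2 = 24$)
$D = 389$
$s = -124$ ($s = - \frac{12 \left(7 + 24 \left(-4 + 5\right)\right)}{3} = - \frac{12 \left(7 + 24 \cdot 1\right)}{3} = - \frac{12 \left(7 + 24\right)}{3} = - \frac{12 \cdot 31}{3} = \left(- \frac{1}{3}\right) 372 = -124$)
$D + s = 389 - 124 = 265$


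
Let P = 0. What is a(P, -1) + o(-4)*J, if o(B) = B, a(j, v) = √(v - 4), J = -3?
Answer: 12 + I*√5 ≈ 12.0 + 2.2361*I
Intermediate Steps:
a(j, v) = √(-4 + v)
a(P, -1) + o(-4)*J = √(-4 - 1) - 4*(-3) = √(-5) + 12 = I*√5 + 12 = 12 + I*√5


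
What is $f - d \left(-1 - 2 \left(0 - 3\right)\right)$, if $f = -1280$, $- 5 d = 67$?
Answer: $-1213$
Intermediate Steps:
$d = - \frac{67}{5}$ ($d = \left(- \frac{1}{5}\right) 67 = - \frac{67}{5} \approx -13.4$)
$f - d \left(-1 - 2 \left(0 - 3\right)\right) = -1280 - - \frac{67 \left(-1 - 2 \left(0 - 3\right)\right)}{5} = -1280 - - \frac{67 \left(-1 - -6\right)}{5} = -1280 - - \frac{67 \left(-1 + 6\right)}{5} = -1280 - \left(- \frac{67}{5}\right) 5 = -1280 - -67 = -1280 + 67 = -1213$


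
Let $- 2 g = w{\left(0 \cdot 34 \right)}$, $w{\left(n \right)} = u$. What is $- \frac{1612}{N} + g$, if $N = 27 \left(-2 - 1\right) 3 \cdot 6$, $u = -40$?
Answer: $\frac{15386}{729} \approx 21.106$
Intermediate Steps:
$w{\left(n \right)} = -40$
$N = -1458$ ($N = 27 \left(\left(-3\right) 3\right) 6 = 27 \left(-9\right) 6 = \left(-243\right) 6 = -1458$)
$g = 20$ ($g = \left(- \frac{1}{2}\right) \left(-40\right) = 20$)
$- \frac{1612}{N} + g = - \frac{1612}{-1458} + 20 = \left(-1612\right) \left(- \frac{1}{1458}\right) + 20 = \frac{806}{729} + 20 = \frac{15386}{729}$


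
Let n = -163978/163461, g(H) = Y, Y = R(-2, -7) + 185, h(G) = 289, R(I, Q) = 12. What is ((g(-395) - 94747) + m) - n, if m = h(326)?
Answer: -15407833343/163461 ≈ -94260.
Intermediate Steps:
m = 289
Y = 197 (Y = 12 + 185 = 197)
g(H) = 197
n = -163978/163461 (n = -163978*1/163461 = -163978/163461 ≈ -1.0032)
((g(-395) - 94747) + m) - n = ((197 - 94747) + 289) - 1*(-163978/163461) = (-94550 + 289) + 163978/163461 = -94261 + 163978/163461 = -15407833343/163461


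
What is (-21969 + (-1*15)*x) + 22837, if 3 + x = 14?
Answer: 703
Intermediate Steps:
x = 11 (x = -3 + 14 = 11)
(-21969 + (-1*15)*x) + 22837 = (-21969 - 1*15*11) + 22837 = (-21969 - 15*11) + 22837 = (-21969 - 165) + 22837 = -22134 + 22837 = 703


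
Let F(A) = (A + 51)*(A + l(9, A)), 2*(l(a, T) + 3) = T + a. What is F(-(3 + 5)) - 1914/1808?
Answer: -409113/904 ≈ -452.56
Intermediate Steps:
l(a, T) = -3 + T/2 + a/2 (l(a, T) = -3 + (T + a)/2 = -3 + (T/2 + a/2) = -3 + T/2 + a/2)
F(A) = (51 + A)*(3/2 + 3*A/2) (F(A) = (A + 51)*(A + (-3 + A/2 + (½)*9)) = (51 + A)*(A + (-3 + A/2 + 9/2)) = (51 + A)*(A + (3/2 + A/2)) = (51 + A)*(3/2 + 3*A/2))
F(-(3 + 5)) - 1914/1808 = (153/2 + 78*(-(3 + 5)) + 3*(-(3 + 5))²/2) - 1914/1808 = (153/2 + 78*(-1*8) + 3*(-1*8)²/2) - 1914*1/1808 = (153/2 + 78*(-8) + (3/2)*(-8)²) - 957/904 = (153/2 - 624 + (3/2)*64) - 957/904 = (153/2 - 624 + 96) - 957/904 = -903/2 - 957/904 = -409113/904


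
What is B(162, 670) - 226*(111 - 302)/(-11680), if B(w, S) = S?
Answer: 3891217/5840 ≈ 666.30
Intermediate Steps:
B(162, 670) - 226*(111 - 302)/(-11680) = 670 - 226*(111 - 302)/(-11680) = 670 - 226*(-191)*(-1)/11680 = 670 - (-43166)*(-1)/11680 = 670 - 1*21583/5840 = 670 - 21583/5840 = 3891217/5840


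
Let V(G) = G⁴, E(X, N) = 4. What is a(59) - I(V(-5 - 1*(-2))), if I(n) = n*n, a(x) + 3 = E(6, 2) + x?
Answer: -6501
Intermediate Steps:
a(x) = 1 + x (a(x) = -3 + (4 + x) = 1 + x)
I(n) = n²
a(59) - I(V(-5 - 1*(-2))) = (1 + 59) - ((-5 - 1*(-2))⁴)² = 60 - ((-5 + 2)⁴)² = 60 - ((-3)⁴)² = 60 - 1*81² = 60 - 1*6561 = 60 - 6561 = -6501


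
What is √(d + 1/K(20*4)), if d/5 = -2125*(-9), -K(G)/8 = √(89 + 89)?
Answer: √(12119130000 - 89*√178)/356 ≈ 309.23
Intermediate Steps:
K(G) = -8*√178 (K(G) = -8*√(89 + 89) = -8*√178)
d = 95625 (d = 5*(-2125*(-9)) = 5*19125 = 95625)
√(d + 1/K(20*4)) = √(95625 + 1/(-8*√178)) = √(95625 - √178/1424)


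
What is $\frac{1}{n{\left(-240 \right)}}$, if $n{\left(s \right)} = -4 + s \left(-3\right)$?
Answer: $\frac{1}{716} \approx 0.0013966$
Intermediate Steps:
$n{\left(s \right)} = -4 - 3 s$
$\frac{1}{n{\left(-240 \right)}} = \frac{1}{-4 - -720} = \frac{1}{-4 + 720} = \frac{1}{716}$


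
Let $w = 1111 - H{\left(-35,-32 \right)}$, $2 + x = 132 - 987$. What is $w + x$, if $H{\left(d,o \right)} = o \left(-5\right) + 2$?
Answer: $92$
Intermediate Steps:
$x = -857$ ($x = -2 + \left(132 - 987\right) = -2 - 855 = -857$)
$H{\left(d,o \right)} = 2 - 5 o$ ($H{\left(d,o \right)} = - 5 o + 2 = 2 - 5 o$)
$w = 949$ ($w = 1111 - \left(2 - -160\right) = 1111 - \left(2 + 160\right) = 1111 - 162 = 949$)
$w + x = 949 - 857 = 92$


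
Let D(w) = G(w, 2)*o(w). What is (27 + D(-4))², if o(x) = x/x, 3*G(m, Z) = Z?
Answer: 6889/9 ≈ 765.44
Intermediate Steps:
G(m, Z) = Z/3
o(x) = 1
D(w) = ⅔ (D(w) = ((⅓)*2)*1 = (⅔)*1 = ⅔)
(27 + D(-4))² = (27 + ⅔)² = (83/3)² = 6889/9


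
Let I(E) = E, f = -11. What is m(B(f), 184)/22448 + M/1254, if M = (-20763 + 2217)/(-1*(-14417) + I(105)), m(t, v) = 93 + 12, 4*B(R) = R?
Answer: 11331751/3096903632 ≈ 0.0036591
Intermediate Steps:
B(R) = R/4
m(t, v) = 105
M = -9273/7261 (M = (-20763 + 2217)/(-1*(-14417) + 105) = -18546/(14417 + 105) = -18546/14522 = -18546*1/14522 = -9273/7261 ≈ -1.2771)
m(B(f), 184)/22448 + M/1254 = 105/22448 - 9273/7261/1254 = 105*(1/22448) - 9273/7261*1/1254 = 105/22448 - 281/275918 = 11331751/3096903632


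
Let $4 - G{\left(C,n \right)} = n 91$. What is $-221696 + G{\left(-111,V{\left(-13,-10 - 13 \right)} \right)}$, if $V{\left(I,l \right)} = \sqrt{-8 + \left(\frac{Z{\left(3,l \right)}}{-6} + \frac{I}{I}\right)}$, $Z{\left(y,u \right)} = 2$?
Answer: $-221692 - \frac{91 i \sqrt{66}}{3} \approx -2.2169 \cdot 10^{5} - 246.43 i$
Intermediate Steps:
$V{\left(I,l \right)} = \frac{i \sqrt{66}}{3}$ ($V{\left(I,l \right)} = \sqrt{-8 + \left(\frac{2}{-6} + \frac{I}{I}\right)} = \sqrt{-8 + \left(2 \left(- \frac{1}{6}\right) + 1\right)} = \sqrt{-8 + \left(- \frac{1}{3} + 1\right)} = \sqrt{-8 + \frac{2}{3}} = \sqrt{- \frac{22}{3}} = \frac{i \sqrt{66}}{3}$)
$G{\left(C,n \right)} = 4 - 91 n$ ($G{\left(C,n \right)} = 4 - n 91 = 4 - 91 n$)
$-221696 + G{\left(-111,V{\left(-13,-10 - 13 \right)} \right)} = -221696 + \left(4 - 91 \frac{i \sqrt{66}}{3}\right) = -221696 + \left(4 - \frac{91 i \sqrt{66}}{3}\right) = -221692 - \frac{91 i \sqrt{66}}{3}$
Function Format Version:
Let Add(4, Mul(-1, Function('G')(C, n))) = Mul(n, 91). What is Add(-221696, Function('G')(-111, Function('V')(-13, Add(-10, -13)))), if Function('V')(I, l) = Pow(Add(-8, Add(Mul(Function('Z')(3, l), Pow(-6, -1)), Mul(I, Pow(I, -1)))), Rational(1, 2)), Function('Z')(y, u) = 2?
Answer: Add(-221692, Mul(Rational(-91, 3), I, Pow(66, Rational(1, 2)))) ≈ Add(-2.2169e+5, Mul(-246.43, I))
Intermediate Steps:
Function('V')(I, l) = Mul(Rational(1, 3), I, Pow(66, Rational(1, 2))) (Function('V')(I, l) = Pow(Add(-8, Add(Mul(2, Pow(-6, -1)), Mul(I, Pow(I, -1)))), Rational(1, 2)) = Pow(Add(-8, Add(Mul(2, Rational(-1, 6)), 1)), Rational(1, 2)) = Pow(Add(-8, Add(Rational(-1, 3), 1)), Rational(1, 2)) = Pow(Add(-8, Rational(2, 3)), Rational(1, 2)) = Pow(Rational(-22, 3), Rational(1, 2)) = Mul(Rational(1, 3), I, Pow(66, Rational(1, 2))))
Function('G')(C, n) = Add(4, Mul(-91, n)) (Function('G')(C, n) = Add(4, Mul(-1, Mul(n, 91))) = Add(4, Mul(-1, Mul(91, n))) = Add(4, Mul(-91, n)))
Add(-221696, Function('G')(-111, Function('V')(-13, Add(-10, -13)))) = Add(-221696, Add(4, Mul(-91, Mul(Rational(1, 3), I, Pow(66, Rational(1, 2)))))) = Add(-221696, Add(4, Mul(Rational(-91, 3), I, Pow(66, Rational(1, 2))))) = Add(-221692, Mul(Rational(-91, 3), I, Pow(66, Rational(1, 2))))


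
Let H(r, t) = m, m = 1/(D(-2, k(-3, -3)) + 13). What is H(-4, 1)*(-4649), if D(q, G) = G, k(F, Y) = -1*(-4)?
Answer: -4649/17 ≈ -273.47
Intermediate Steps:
k(F, Y) = 4
m = 1/17 (m = 1/(4 + 13) = 1/17 ≈ 0.058824)
H(r, t) = 1/17
H(-4, 1)*(-4649) = (1/17)*(-4649) = -4649/17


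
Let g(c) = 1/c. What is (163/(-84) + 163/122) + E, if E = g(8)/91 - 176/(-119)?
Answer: 1983869/2264808 ≈ 0.87595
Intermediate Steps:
g(c) = 1/c
E = 18321/12376 (E = 1/(8*91) - 176/(-119) = (⅛)*(1/91) - 176*(-1/119) = 1/728 + 176/119 = 18321/12376 ≈ 1.4804)
(163/(-84) + 163/122) + E = (163/(-84) + 163/122) + 18321/12376 = (163*(-1/84) + 163*(1/122)) + 18321/12376 = (-163/84 + 163/122) + 18321/12376 = -3097/5124 + 18321/12376 = 1983869/2264808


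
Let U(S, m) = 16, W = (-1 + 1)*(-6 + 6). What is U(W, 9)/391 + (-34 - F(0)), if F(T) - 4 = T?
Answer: -14842/391 ≈ -37.959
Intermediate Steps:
W = 0 (W = 0*0 = 0)
F(T) = 4 + T
U(W, 9)/391 + (-34 - F(0)) = 16/391 + (-34 - (4 + 0)) = 16*(1/391) + (-34 - 1*4) = 16/391 + (-34 - 4) = 16/391 - 38 = -14842/391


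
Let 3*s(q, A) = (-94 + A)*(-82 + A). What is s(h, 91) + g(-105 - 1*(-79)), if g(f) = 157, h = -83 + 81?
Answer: 148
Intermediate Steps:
h = -2
s(q, A) = (-94 + A)*(-82 + A)/3 (s(q, A) = ((-94 + A)*(-82 + A))/3 = (-94 + A)*(-82 + A)/3)
s(h, 91) + g(-105 - 1*(-79)) = (7708/3 - 176/3*91 + (⅓)*91²) + 157 = (7708/3 - 16016/3 + (⅓)*8281) + 157 = (7708/3 - 16016/3 + 8281/3) + 157 = -9 + 157 = 148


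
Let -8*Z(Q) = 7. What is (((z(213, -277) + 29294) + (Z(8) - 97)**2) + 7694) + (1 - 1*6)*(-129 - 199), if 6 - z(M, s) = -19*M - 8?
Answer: 3345185/64 ≈ 52269.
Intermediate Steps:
Z(Q) = -7/8 (Z(Q) = -1/8*7 = -7/8)
z(M, s) = 14 + 19*M (z(M, s) = 6 - (-19*M - 8) = 6 - (-8 - 19*M) = 6 + (8 + 19*M) = 14 + 19*M)
(((z(213, -277) + 29294) + (Z(8) - 97)**2) + 7694) + (1 - 1*6)*(-129 - 199) = ((((14 + 19*213) + 29294) + (-7/8 - 97)**2) + 7694) + (1 - 1*6)*(-129 - 199) = ((((14 + 4047) + 29294) + (-783/8)**2) + 7694) + (1 - 6)*(-328) = (((4061 + 29294) + 613089/64) + 7694) - 5*(-328) = ((33355 + 613089/64) + 7694) + 1640 = (2747809/64 + 7694) + 1640 = 3240225/64 + 1640 = 3345185/64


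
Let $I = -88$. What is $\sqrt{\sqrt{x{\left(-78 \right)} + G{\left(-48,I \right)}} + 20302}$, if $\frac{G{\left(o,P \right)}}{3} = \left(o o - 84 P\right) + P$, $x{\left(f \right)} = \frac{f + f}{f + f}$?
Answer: $\sqrt{20302 + 5 \sqrt{1153}} \approx 143.08$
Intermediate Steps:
$x{\left(f \right)} = 1$ ($x{\left(f \right)} = \frac{2 f}{2 f} = 2 f \frac{1}{2 f} = 1$)
$G{\left(o,P \right)} = - 249 P + 3 o^{2}$ ($G{\left(o,P \right)} = 3 \left(\left(o o - 84 P\right) + P\right) = 3 \left(\left(o^{2} - 84 P\right) + P\right) = 3 \left(o^{2} - 83 P\right) = - 249 P + 3 o^{2}$)
$\sqrt{\sqrt{x{\left(-78 \right)} + G{\left(-48,I \right)}} + 20302} = \sqrt{\sqrt{1 + \left(\left(-249\right) \left(-88\right) + 3 \left(-48\right)^{2}\right)} + 20302} = \sqrt{\sqrt{1 + \left(21912 + 3 \cdot 2304\right)} + 20302} = \sqrt{\sqrt{1 + \left(21912 + 6912\right)} + 20302} = \sqrt{\sqrt{1 + 28824} + 20302} = \sqrt{\sqrt{28825} + 20302} = \sqrt{5 \sqrt{1153} + 20302} = \sqrt{20302 + 5 \sqrt{1153}}$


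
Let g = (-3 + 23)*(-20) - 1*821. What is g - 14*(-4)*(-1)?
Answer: -1277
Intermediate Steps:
g = -1221 (g = 20*(-20) - 821 = -400 - 821 = -1221)
g - 14*(-4)*(-1) = -1221 - 14*(-4)*(-1) = -1221 + 56*(-1) = -1221 - 56 = -1277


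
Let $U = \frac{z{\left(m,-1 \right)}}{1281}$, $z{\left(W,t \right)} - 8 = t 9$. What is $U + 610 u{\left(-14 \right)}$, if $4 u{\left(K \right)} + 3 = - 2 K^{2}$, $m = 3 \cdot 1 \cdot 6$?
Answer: $- \frac{154328477}{2562} \approx -60238.0$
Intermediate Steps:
$m = 18$ ($m = 3 \cdot 6 = 18$)
$u{\left(K \right)} = - \frac{3}{4} - \frac{K^{2}}{2}$ ($u{\left(K \right)} = - \frac{3}{4} + \frac{\left(-2\right) K^{2}}{4} = - \frac{3}{4} - \frac{K^{2}}{2}$)
$z{\left(W,t \right)} = 8 + 9 t$ ($z{\left(W,t \right)} = 8 + t 9 = 8 + 9 t$)
$U = - \frac{1}{1281}$ ($U = \frac{8 + 9 \left(-1\right)}{1281} = \left(8 - 9\right) \frac{1}{1281} = \left(-1\right) \frac{1}{1281} = - \frac{1}{1281} \approx -0.00078064$)
$U + 610 u{\left(-14 \right)} = - \frac{1}{1281} + 610 \left(- \frac{3}{4} - \frac{\left(-14\right)^{2}}{2}\right) = - \frac{1}{1281} + 610 \left(- \frac{3}{4} - 98\right) = - \frac{1}{1281} + 610 \left(- \frac{395}{4}\right) = - \frac{1}{1281} - \frac{120475}{2} = - \frac{154328477}{2562}$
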